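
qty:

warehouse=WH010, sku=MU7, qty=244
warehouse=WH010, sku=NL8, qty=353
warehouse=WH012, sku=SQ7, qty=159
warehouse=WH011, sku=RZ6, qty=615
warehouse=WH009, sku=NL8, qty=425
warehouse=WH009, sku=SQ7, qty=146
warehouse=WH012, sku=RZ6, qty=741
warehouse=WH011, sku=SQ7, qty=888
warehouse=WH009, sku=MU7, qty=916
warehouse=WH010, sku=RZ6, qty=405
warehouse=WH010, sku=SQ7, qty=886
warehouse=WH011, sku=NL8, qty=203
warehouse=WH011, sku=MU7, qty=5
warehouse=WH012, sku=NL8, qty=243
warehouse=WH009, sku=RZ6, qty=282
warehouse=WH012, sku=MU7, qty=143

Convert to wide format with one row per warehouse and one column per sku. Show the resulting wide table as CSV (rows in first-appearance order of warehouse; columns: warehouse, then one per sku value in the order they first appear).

warehouse,MU7,NL8,SQ7,RZ6
WH010,244,353,886,405
WH012,143,243,159,741
WH011,5,203,888,615
WH009,916,425,146,282

Columns: warehouse plus the 4 distinct sku values (MU7, NL8, SQ7, RZ6).
For example, row WH010 column MU7 takes qty=244 from the long row (WH010, MU7).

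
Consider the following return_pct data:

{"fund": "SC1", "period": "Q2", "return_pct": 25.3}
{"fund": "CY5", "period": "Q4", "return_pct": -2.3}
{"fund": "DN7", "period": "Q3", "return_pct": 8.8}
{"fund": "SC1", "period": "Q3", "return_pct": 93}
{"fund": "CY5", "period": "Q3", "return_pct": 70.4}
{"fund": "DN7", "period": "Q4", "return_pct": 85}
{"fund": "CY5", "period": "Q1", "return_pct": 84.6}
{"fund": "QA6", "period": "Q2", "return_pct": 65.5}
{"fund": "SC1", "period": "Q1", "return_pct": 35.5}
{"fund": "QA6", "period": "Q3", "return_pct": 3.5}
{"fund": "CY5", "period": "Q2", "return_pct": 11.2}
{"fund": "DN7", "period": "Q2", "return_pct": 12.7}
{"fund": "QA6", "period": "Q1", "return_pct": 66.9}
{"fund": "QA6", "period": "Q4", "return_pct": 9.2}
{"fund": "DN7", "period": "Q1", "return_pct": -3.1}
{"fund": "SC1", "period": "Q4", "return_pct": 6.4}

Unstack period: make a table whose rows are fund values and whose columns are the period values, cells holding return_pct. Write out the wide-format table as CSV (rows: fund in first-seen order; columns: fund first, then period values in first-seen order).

fund,Q2,Q4,Q3,Q1
SC1,25.3,6.4,93,35.5
CY5,11.2,-2.3,70.4,84.6
DN7,12.7,85,8.8,-3.1
QA6,65.5,9.2,3.5,66.9

Columns: fund plus the 4 distinct period values (Q2, Q4, Q3, Q1).
For example, row SC1 column Q2 takes return_pct=25.3 from the long row (SC1, Q2).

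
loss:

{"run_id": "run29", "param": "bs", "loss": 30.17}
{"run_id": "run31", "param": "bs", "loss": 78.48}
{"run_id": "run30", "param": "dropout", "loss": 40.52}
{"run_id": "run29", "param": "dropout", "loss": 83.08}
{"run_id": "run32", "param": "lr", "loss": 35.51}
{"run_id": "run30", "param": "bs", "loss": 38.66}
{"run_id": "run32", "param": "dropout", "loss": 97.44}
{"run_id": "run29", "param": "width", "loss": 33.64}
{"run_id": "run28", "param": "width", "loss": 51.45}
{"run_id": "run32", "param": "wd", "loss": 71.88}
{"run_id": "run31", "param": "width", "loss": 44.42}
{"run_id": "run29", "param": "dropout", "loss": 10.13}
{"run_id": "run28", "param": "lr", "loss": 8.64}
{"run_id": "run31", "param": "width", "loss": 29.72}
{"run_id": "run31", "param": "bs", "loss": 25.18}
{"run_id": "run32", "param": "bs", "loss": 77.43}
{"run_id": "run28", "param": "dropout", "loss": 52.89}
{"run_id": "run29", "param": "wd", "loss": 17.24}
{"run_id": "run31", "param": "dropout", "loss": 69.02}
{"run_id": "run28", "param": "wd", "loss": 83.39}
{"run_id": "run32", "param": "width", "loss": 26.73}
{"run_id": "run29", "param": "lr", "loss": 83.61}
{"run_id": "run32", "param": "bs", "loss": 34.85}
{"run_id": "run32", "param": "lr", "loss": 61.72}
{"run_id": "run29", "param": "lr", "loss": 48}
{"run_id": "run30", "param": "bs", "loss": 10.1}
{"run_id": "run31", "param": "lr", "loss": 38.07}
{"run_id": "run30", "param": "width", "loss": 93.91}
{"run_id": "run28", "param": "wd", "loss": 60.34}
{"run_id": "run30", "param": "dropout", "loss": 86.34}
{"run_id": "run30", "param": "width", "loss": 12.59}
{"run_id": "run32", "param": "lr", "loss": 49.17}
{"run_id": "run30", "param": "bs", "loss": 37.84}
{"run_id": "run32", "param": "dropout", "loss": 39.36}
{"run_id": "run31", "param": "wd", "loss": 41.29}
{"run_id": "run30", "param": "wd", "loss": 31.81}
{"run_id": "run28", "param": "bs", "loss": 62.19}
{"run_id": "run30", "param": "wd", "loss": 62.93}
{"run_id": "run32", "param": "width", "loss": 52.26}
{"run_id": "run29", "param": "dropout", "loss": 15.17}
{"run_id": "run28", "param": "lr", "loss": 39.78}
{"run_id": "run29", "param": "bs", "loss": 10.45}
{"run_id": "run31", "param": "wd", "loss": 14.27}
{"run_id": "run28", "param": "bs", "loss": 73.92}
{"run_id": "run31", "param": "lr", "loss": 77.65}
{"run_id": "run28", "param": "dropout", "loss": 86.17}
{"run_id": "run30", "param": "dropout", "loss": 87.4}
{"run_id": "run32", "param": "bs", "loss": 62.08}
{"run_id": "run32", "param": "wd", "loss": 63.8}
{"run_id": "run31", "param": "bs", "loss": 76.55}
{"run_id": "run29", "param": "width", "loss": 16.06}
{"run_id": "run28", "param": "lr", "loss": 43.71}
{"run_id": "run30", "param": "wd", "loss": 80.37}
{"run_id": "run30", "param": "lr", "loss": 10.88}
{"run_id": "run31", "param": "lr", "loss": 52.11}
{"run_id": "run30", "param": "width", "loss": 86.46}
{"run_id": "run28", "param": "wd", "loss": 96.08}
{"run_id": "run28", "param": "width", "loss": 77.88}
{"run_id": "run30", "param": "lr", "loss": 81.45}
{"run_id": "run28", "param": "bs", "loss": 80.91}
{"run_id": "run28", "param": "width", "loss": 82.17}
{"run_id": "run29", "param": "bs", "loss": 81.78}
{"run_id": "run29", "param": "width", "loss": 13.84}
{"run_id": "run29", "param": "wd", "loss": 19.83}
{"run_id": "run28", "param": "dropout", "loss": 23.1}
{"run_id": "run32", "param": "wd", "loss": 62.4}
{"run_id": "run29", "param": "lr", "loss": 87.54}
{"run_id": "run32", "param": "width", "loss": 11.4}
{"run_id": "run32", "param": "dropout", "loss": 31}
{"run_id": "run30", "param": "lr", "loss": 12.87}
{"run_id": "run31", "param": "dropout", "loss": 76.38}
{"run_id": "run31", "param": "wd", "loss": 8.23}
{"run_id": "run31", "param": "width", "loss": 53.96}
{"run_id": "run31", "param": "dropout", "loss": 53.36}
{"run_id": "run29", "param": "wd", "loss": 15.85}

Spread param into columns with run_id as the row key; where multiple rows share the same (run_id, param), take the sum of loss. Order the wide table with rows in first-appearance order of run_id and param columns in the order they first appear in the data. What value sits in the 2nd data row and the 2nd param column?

198.76

With rows in first-appearance order of run_id, row 2 is run_id=run31. param columns in first-appearance order: bs, dropout, lr, width, wd; column 2 is dropout.
Long rows with run_id=run31, param=dropout: 69.02 + 76.38 + 53.36 = 198.76.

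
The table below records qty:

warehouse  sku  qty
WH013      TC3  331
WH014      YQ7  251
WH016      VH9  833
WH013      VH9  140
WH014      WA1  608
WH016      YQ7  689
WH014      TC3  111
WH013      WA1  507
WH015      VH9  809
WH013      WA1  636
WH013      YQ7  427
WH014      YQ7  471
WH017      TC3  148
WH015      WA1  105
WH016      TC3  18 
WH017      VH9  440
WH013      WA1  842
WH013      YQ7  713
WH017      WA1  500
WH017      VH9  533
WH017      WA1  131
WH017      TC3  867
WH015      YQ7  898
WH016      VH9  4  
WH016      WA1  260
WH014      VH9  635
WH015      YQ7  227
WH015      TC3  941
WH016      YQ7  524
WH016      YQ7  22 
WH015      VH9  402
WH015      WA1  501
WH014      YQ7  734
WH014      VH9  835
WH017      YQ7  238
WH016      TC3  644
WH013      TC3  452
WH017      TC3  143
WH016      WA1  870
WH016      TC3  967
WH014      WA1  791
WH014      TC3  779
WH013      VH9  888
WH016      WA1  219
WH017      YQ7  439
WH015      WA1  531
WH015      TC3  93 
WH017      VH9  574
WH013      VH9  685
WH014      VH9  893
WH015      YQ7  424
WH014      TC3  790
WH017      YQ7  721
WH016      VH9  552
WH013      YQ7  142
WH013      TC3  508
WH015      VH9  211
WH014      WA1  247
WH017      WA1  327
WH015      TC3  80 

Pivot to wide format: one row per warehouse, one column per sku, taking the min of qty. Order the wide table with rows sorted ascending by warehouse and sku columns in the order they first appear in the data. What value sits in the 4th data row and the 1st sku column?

18

With rows sorted ascending by warehouse, row 4 is warehouse=WH016. sku columns in first-appearance order: TC3, YQ7, VH9, WA1; column 1 is TC3.
Long rows with warehouse=WH016, sku=TC3: min(18, 644, 967) = 18.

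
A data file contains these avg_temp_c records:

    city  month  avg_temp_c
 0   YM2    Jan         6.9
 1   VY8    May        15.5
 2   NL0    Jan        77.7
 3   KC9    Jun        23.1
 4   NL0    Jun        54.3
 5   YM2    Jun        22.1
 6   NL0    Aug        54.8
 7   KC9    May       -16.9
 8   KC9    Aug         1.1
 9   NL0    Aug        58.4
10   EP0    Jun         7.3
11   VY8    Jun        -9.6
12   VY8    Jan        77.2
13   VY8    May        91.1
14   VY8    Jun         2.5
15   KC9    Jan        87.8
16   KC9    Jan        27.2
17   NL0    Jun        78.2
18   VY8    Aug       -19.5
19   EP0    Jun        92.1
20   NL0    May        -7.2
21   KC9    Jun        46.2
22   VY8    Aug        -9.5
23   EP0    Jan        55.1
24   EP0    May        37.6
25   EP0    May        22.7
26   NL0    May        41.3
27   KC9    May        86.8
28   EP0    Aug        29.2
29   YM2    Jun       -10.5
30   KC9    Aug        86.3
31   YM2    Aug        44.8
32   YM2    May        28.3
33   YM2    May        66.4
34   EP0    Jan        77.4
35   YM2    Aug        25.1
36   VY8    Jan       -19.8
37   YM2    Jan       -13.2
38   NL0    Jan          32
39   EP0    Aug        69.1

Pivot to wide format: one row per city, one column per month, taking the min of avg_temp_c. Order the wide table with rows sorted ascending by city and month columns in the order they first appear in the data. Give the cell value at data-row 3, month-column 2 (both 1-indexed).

-7.2

With rows sorted ascending by city, row 3 is city=NL0. month columns in first-appearance order: Jan, May, Jun, Aug; column 2 is May.
Long rows with city=NL0, month=May: min(-7.2, 41.3) = -7.2.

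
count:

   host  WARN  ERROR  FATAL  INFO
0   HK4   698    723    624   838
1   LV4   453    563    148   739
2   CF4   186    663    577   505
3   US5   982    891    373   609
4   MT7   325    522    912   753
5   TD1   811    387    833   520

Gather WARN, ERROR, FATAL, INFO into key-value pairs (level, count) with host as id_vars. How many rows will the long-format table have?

6 host values × 4 melted columns = 24 rows.

24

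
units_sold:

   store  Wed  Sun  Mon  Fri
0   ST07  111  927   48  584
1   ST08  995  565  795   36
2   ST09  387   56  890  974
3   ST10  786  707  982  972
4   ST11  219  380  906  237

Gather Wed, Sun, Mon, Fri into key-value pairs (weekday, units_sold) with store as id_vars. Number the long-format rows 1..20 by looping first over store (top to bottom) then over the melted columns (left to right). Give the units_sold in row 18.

20 rows total (5 × 4). Row 18: index ⌊(18-1)/4⌋ = 4 into store → ST11; (18-1) mod 4 = 1 into the melted columns → Sun.
So row 18 is (ST11, Sun, 380); units_sold = 380.

380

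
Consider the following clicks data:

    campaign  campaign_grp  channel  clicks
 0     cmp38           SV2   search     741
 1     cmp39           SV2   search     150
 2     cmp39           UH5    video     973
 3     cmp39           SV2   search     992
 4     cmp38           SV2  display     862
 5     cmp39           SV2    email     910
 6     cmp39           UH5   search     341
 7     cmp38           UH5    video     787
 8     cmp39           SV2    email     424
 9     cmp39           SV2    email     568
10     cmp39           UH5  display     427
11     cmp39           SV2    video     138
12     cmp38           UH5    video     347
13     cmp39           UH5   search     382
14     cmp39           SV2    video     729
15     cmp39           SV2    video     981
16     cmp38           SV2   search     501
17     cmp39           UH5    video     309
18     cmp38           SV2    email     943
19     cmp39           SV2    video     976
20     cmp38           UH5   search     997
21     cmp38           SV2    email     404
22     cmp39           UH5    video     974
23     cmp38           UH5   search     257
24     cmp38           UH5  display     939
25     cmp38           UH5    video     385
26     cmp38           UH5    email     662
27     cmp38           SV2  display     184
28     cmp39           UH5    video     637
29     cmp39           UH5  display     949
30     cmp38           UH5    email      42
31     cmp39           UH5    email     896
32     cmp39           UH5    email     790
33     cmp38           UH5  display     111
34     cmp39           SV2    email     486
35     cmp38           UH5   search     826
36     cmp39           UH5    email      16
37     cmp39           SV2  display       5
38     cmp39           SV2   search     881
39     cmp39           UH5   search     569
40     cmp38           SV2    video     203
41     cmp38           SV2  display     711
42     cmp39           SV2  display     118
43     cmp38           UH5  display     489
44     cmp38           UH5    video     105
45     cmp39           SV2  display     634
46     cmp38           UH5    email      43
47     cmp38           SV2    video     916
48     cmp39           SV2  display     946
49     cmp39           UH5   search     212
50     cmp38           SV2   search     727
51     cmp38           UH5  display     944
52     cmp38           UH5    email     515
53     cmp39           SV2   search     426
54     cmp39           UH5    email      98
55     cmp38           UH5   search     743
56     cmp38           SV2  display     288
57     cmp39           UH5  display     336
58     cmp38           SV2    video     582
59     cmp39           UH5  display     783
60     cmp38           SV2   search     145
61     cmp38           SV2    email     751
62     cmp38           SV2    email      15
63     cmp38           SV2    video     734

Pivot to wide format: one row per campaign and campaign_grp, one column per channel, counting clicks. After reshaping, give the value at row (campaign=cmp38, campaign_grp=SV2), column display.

4

Rows with campaign=cmp38, campaign_grp=SV2 and channel=display: clicks values are 862, 184, 711, 288.
4 rows match — count = 4.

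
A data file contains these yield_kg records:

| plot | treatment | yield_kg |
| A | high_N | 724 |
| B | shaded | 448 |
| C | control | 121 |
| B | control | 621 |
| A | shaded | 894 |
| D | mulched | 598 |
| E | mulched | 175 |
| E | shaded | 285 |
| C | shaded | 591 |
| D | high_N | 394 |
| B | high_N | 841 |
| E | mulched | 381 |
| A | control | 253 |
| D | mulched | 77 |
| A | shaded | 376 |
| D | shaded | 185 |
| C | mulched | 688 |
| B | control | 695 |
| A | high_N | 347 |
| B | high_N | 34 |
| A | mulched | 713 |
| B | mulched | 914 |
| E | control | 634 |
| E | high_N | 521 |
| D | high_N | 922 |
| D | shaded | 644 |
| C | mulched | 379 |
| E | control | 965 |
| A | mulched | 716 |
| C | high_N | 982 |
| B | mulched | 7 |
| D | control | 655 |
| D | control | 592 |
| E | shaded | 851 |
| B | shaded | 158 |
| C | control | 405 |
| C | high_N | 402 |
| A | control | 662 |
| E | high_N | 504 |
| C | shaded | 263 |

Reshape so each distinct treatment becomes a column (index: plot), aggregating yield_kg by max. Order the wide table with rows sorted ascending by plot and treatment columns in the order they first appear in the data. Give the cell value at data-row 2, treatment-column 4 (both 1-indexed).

914

With rows sorted ascending by plot, row 2 is plot=B. treatment columns in first-appearance order: high_N, shaded, control, mulched; column 4 is mulched.
Long rows with plot=B, treatment=mulched: max(914, 7) = 914.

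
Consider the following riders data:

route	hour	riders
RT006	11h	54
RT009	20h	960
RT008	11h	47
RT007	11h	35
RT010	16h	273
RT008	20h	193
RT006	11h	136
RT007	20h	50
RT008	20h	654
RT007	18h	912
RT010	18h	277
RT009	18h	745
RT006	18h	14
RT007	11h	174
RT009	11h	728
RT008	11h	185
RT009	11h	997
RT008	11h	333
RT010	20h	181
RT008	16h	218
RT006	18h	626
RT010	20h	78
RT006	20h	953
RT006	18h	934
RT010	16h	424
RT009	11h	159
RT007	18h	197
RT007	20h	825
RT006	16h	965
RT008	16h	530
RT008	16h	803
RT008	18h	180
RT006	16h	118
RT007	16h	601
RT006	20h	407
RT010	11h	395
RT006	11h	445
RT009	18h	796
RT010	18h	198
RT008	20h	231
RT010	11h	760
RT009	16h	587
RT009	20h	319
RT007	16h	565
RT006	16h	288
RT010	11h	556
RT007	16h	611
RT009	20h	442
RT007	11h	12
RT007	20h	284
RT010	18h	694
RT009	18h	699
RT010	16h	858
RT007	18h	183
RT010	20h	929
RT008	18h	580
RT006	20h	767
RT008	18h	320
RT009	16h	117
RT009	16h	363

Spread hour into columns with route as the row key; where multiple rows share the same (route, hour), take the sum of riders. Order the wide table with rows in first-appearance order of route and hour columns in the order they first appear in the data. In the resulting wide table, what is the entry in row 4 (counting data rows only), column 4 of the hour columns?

1292

With rows in first-appearance order of route, row 4 is route=RT007. hour columns in first-appearance order: 11h, 20h, 16h, 18h; column 4 is 18h.
Long rows with route=RT007, hour=18h: 912 + 197 + 183 = 1292.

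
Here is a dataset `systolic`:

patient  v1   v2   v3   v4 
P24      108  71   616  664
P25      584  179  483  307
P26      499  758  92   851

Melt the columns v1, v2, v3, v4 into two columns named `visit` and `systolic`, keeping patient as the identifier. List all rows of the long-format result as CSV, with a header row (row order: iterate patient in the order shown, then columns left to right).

Each (patient, column) pair becomes one row: 3 × 4 = 12 rows.
For example, (P24, v1) → systolic=108.

patient,visit,systolic
P24,v1,108
P24,v2,71
P24,v3,616
P24,v4,664
P25,v1,584
P25,v2,179
P25,v3,483
P25,v4,307
P26,v1,499
P26,v2,758
P26,v3,92
P26,v4,851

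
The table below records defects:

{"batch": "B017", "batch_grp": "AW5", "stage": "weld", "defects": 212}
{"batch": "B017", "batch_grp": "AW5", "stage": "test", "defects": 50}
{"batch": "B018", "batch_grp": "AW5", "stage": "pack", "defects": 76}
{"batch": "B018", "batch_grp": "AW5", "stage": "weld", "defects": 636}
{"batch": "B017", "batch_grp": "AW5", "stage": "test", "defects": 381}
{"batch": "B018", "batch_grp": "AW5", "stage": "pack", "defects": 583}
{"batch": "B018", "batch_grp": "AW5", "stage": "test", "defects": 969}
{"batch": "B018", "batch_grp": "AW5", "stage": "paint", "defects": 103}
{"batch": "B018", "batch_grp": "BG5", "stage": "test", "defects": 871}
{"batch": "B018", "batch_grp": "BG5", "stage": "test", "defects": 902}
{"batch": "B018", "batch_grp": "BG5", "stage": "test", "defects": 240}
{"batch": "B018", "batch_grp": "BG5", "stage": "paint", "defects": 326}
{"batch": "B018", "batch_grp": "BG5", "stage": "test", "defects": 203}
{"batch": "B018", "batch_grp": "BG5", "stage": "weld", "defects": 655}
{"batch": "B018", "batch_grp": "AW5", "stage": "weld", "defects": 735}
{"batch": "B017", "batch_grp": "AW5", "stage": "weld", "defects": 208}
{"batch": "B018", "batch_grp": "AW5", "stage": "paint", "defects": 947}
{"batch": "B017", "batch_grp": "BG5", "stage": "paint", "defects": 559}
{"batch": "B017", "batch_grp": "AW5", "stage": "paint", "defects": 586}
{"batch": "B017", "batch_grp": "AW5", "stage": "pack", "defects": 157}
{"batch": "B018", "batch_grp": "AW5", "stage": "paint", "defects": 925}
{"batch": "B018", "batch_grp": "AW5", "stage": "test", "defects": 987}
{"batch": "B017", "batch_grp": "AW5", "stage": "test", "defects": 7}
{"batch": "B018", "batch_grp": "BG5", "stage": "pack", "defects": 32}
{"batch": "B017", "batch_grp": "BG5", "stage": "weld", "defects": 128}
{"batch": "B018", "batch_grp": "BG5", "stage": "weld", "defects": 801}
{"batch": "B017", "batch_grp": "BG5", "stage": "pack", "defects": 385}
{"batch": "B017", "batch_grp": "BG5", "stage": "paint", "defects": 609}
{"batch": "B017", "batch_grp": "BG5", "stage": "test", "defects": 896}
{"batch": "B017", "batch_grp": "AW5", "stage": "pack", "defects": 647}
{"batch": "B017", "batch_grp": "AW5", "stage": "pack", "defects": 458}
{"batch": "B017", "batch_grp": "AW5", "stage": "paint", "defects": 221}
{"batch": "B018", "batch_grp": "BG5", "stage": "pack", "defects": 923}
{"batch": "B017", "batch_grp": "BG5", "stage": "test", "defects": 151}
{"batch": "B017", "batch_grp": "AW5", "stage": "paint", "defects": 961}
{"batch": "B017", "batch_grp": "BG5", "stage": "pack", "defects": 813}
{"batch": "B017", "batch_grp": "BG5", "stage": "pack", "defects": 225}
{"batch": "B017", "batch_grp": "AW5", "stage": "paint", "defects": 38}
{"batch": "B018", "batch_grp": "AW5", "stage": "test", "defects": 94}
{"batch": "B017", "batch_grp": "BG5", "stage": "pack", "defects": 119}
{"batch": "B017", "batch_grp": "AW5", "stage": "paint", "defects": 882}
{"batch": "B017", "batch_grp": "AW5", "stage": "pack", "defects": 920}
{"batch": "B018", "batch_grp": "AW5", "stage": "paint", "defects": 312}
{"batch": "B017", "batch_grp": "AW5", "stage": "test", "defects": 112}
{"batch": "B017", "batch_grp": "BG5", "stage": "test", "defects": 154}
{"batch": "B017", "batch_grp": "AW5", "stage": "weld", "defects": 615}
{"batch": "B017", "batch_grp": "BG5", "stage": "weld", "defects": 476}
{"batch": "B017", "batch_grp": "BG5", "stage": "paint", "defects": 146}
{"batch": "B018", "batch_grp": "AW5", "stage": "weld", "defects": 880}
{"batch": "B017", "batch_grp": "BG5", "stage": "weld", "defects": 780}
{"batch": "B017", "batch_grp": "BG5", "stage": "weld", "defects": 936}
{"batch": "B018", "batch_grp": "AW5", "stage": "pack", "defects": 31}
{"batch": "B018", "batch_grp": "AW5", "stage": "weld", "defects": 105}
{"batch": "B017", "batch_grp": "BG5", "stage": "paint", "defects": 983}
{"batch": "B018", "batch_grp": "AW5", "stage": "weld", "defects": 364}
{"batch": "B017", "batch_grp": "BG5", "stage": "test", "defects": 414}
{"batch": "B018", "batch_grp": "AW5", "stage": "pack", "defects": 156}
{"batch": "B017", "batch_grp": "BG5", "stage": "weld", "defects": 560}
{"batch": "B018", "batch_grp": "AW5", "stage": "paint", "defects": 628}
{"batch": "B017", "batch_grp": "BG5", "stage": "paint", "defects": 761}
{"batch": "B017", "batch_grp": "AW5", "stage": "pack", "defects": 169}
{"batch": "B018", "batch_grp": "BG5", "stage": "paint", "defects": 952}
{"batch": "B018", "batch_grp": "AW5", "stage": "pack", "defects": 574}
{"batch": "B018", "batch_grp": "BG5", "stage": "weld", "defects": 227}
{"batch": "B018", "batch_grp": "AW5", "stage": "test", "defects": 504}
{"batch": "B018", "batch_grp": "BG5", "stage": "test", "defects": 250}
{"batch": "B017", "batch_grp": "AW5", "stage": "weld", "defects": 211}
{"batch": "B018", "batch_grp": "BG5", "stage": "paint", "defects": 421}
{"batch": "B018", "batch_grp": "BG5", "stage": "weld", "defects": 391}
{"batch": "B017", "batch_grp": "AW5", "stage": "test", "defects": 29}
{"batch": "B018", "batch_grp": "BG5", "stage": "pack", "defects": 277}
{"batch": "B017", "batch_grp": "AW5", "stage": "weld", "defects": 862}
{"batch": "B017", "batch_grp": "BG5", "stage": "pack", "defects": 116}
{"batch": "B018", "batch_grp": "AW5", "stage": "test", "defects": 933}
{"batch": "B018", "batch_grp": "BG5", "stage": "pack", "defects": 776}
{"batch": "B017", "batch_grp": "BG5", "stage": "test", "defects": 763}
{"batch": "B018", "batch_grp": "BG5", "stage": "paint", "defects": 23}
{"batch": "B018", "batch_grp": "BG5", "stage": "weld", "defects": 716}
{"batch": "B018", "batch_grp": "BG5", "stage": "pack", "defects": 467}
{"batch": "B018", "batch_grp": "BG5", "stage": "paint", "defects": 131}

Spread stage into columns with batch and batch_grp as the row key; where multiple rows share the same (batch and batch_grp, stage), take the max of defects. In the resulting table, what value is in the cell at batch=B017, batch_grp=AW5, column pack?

920

Rows with batch=B017, batch_grp=AW5 and stage=pack: defects values are 157, 647, 458, 920, 169.
max(157, 647, 458, 920, 169) = 920.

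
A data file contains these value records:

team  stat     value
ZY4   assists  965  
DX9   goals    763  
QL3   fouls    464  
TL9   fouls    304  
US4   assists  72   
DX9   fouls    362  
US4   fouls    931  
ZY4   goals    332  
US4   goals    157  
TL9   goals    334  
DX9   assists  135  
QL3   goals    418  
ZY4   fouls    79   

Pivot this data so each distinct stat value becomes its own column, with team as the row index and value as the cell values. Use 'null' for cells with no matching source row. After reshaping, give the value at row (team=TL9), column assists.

No long-format row has team=TL9 and stat=assists, so the cell is null.

null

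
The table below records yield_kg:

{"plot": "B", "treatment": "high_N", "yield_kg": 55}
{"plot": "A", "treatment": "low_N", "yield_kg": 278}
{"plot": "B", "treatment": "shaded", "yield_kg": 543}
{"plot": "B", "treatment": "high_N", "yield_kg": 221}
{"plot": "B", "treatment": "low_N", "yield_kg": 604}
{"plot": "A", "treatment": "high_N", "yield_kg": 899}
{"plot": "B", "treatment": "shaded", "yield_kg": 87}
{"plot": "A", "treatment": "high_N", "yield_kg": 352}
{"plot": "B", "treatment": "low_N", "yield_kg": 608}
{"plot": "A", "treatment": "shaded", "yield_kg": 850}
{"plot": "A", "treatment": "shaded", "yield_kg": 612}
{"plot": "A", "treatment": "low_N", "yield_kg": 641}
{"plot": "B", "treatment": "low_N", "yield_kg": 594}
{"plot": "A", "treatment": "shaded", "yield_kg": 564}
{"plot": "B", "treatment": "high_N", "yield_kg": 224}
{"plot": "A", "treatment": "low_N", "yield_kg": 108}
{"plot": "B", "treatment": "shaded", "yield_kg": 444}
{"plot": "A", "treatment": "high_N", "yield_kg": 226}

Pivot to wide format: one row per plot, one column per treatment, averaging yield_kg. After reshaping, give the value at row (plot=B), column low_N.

602

Rows with plot=B and treatment=low_N: yield_kg values are 604, 608, 594.
(604 + 608 + 594) / 3 = 602.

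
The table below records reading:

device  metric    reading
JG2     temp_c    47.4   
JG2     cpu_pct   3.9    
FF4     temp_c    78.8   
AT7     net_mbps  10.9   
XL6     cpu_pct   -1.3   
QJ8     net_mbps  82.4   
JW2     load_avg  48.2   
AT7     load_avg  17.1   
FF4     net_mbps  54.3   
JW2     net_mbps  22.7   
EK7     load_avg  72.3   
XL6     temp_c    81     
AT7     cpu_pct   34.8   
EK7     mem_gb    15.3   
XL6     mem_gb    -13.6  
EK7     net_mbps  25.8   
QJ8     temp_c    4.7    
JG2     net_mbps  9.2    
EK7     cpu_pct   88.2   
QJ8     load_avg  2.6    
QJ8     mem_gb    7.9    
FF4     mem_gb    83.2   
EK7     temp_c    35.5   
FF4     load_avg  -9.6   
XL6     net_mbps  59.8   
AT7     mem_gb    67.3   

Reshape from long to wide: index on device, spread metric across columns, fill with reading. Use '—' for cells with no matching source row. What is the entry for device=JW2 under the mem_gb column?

No long-format row has device=JW2 and metric=mem_gb, so the cell is —.

—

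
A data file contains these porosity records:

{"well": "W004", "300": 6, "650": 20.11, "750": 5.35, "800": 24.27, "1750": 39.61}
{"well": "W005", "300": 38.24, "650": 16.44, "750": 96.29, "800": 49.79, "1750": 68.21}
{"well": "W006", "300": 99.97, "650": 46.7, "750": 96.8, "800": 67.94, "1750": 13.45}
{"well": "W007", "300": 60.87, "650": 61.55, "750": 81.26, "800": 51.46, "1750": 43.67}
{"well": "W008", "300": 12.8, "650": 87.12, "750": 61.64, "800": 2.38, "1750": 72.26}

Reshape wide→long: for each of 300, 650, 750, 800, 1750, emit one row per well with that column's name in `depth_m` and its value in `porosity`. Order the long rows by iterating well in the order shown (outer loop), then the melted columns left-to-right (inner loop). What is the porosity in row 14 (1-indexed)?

25 rows total (5 × 5). Row 14: index ⌊(14-1)/5⌋ = 2 into well → W006; (14-1) mod 5 = 3 into the melted columns → 800.
So row 14 is (W006, 800, 67.94); porosity = 67.94.

67.94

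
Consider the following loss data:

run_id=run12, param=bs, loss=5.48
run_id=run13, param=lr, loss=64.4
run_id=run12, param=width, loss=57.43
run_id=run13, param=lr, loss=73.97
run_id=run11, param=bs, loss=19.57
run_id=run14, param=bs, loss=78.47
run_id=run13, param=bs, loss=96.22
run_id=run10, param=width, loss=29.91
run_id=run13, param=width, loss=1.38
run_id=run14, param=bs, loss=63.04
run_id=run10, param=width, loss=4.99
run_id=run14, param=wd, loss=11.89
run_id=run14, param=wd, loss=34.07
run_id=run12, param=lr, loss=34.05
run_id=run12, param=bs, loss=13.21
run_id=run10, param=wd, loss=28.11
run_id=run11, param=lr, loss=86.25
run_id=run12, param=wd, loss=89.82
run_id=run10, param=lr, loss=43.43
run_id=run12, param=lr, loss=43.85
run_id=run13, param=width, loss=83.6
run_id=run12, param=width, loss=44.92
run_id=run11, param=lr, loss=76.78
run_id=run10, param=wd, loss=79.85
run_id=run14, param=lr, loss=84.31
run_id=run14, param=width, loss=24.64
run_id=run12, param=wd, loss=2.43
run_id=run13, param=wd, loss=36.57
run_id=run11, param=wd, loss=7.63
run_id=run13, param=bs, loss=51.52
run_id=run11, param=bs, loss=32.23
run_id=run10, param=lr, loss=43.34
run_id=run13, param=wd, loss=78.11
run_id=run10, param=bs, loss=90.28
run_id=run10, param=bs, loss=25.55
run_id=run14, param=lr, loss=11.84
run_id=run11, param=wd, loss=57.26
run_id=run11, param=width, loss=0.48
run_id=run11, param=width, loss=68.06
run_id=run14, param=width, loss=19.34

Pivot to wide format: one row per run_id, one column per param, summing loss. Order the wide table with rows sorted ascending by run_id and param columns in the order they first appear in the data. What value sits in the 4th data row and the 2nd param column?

With rows sorted ascending by run_id, row 4 is run_id=run13. param columns in first-appearance order: bs, lr, width, wd; column 2 is lr.
Long rows with run_id=run13, param=lr: 64.4 + 73.97 = 138.37.

138.37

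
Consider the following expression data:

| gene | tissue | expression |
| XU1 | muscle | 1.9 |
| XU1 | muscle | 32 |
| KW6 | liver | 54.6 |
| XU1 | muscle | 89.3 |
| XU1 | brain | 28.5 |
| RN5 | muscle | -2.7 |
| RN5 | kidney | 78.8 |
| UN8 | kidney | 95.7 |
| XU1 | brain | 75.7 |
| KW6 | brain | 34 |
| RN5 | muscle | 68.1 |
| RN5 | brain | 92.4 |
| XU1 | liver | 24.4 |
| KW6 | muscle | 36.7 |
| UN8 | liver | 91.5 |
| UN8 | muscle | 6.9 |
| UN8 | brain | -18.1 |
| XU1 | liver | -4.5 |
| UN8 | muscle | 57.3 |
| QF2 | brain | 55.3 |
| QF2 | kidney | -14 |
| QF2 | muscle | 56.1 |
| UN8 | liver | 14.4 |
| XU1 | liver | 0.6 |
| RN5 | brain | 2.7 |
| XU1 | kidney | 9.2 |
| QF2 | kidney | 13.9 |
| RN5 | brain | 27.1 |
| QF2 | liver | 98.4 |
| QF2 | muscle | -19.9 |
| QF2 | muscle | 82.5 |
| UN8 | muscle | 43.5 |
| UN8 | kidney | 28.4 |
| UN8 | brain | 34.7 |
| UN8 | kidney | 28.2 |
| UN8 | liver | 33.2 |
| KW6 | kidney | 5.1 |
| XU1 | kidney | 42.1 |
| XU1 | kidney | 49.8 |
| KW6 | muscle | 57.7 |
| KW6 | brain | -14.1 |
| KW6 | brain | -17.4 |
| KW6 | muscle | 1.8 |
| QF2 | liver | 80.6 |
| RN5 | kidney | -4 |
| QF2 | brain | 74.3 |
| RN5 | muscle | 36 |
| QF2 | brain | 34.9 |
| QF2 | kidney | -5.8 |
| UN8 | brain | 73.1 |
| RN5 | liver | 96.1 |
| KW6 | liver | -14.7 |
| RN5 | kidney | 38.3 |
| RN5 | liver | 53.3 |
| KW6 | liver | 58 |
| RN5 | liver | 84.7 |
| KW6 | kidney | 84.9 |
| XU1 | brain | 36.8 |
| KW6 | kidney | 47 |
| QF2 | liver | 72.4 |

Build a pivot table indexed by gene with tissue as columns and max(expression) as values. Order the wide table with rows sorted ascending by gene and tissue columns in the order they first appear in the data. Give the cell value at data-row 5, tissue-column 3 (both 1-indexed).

75.7

With rows sorted ascending by gene, row 5 is gene=XU1. tissue columns in first-appearance order: muscle, liver, brain, kidney; column 3 is brain.
Long rows with gene=XU1, tissue=brain: max(28.5, 75.7, 36.8) = 75.7.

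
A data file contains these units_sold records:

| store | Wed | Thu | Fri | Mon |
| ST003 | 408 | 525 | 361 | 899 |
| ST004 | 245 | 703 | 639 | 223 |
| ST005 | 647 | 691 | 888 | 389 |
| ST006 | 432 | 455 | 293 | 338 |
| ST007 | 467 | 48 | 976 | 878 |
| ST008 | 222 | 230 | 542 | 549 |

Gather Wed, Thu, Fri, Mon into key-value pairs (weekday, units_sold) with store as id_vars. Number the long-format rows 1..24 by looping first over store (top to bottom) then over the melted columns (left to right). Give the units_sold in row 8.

24 rows total (6 × 4). Row 8: index ⌊(8-1)/4⌋ = 1 into store → ST004; (8-1) mod 4 = 3 into the melted columns → Mon.
So row 8 is (ST004, Mon, 223); units_sold = 223.

223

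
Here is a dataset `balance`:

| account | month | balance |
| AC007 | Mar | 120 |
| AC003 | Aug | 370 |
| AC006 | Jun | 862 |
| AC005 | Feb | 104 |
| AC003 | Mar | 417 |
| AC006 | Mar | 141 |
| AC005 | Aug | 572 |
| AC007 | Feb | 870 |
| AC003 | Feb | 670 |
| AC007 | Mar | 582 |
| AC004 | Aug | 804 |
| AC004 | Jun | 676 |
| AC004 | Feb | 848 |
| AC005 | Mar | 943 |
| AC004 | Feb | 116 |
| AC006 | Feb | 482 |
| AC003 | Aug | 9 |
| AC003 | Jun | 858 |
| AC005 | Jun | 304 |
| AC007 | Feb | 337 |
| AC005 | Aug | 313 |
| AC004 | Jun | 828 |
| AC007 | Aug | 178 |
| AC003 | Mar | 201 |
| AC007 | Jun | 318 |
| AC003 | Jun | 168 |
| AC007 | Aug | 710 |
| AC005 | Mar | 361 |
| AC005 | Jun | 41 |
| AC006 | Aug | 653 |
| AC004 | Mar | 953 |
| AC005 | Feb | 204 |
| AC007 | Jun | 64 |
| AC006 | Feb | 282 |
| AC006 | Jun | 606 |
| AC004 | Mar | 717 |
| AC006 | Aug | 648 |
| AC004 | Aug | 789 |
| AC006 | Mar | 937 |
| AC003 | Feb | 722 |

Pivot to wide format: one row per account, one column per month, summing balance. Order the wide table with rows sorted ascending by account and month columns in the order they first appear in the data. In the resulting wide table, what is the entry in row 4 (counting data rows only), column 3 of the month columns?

With rows sorted ascending by account, row 4 is account=AC006. month columns in first-appearance order: Mar, Aug, Jun, Feb; column 3 is Jun.
Long rows with account=AC006, month=Jun: 862 + 606 = 1468.

1468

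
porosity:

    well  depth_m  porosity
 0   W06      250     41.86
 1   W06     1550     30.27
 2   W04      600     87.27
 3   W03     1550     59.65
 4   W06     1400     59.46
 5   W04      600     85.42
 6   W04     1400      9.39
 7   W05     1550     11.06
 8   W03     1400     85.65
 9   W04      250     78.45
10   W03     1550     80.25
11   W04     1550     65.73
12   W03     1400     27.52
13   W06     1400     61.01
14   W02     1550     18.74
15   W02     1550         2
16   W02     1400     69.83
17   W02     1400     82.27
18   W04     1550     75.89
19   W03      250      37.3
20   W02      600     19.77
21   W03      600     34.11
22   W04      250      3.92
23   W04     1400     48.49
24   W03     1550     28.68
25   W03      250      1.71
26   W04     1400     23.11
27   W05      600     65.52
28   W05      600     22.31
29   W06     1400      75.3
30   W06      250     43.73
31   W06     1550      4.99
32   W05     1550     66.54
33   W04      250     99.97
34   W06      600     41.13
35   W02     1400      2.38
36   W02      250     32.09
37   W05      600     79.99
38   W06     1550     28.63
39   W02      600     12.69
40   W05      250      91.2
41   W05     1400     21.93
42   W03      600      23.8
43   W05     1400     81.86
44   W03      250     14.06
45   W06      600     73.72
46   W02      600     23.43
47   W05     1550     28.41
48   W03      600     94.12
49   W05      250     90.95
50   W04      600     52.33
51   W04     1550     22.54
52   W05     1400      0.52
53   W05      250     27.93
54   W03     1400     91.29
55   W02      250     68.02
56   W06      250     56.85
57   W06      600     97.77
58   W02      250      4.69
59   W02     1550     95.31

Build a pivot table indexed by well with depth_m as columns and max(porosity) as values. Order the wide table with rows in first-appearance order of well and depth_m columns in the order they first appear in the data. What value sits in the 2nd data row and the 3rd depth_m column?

87.27

With rows in first-appearance order of well, row 2 is well=W04. depth_m columns in first-appearance order: 250, 1550, 600, 1400; column 3 is 600.
Long rows with well=W04, depth_m=600: max(87.27, 85.42, 52.33) = 87.27.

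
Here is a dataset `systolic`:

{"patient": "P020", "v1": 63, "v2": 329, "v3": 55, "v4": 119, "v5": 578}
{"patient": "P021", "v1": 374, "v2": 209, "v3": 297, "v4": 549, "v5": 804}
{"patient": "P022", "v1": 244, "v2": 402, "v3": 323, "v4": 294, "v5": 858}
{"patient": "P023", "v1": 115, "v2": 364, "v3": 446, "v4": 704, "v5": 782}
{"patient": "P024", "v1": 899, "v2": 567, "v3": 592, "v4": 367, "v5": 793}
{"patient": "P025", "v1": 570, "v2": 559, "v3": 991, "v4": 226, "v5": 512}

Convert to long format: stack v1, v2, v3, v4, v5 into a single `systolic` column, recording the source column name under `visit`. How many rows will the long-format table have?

30

6 patient values × 5 melted columns = 30 rows.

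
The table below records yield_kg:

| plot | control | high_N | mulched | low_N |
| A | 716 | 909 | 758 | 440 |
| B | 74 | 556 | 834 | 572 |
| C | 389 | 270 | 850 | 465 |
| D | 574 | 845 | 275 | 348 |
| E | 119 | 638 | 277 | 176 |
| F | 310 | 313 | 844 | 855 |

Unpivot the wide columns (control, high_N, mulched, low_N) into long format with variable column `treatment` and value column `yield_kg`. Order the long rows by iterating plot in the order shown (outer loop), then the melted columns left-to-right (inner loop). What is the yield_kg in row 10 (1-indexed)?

24 rows total (6 × 4). Row 10: index ⌊(10-1)/4⌋ = 2 into plot → C; (10-1) mod 4 = 1 into the melted columns → high_N.
So row 10 is (C, high_N, 270); yield_kg = 270.

270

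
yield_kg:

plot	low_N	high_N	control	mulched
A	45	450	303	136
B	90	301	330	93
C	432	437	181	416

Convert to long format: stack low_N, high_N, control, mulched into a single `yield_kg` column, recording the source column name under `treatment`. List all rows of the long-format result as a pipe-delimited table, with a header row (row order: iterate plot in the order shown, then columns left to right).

| plot | treatment | yield_kg |
| A | low_N | 45 |
| A | high_N | 450 |
| A | control | 303 |
| A | mulched | 136 |
| B | low_N | 90 |
| B | high_N | 301 |
| B | control | 330 |
| B | mulched | 93 |
| C | low_N | 432 |
| C | high_N | 437 |
| C | control | 181 |
| C | mulched | 416 |

Each (plot, column) pair becomes one row: 3 × 4 = 12 rows.
For example, (A, low_N) → yield_kg=45.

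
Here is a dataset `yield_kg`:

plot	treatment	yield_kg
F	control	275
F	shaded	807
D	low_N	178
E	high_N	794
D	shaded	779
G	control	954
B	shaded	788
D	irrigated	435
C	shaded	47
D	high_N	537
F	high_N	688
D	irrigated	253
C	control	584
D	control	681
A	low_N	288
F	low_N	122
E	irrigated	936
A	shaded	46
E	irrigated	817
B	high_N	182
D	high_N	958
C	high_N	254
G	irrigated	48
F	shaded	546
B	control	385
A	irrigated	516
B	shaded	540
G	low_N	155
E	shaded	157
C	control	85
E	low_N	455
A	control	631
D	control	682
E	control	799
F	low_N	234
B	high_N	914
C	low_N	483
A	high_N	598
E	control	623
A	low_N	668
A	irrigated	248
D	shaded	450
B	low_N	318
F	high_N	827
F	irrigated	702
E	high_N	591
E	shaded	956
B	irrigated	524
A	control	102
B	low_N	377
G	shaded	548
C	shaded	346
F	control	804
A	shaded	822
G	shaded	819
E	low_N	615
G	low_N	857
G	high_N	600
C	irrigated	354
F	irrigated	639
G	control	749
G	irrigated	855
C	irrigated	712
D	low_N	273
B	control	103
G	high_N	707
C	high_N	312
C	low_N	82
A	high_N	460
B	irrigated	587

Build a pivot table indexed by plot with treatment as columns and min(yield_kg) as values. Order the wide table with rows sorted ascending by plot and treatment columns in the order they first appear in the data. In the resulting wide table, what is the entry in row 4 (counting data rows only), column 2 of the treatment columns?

450

With rows sorted ascending by plot, row 4 is plot=D. treatment columns in first-appearance order: control, shaded, low_N, high_N, irrigated; column 2 is shaded.
Long rows with plot=D, treatment=shaded: min(779, 450) = 450.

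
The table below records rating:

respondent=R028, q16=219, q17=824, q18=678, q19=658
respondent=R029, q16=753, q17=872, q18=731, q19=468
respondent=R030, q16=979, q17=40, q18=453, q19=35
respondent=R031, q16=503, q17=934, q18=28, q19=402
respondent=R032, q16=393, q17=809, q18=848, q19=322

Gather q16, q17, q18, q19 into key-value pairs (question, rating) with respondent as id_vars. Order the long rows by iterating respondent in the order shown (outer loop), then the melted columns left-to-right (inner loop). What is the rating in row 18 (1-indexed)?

20 rows total (5 × 4). Row 18: index ⌊(18-1)/4⌋ = 4 into respondent → R032; (18-1) mod 4 = 1 into the melted columns → q17.
So row 18 is (R032, q17, 809); rating = 809.

809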